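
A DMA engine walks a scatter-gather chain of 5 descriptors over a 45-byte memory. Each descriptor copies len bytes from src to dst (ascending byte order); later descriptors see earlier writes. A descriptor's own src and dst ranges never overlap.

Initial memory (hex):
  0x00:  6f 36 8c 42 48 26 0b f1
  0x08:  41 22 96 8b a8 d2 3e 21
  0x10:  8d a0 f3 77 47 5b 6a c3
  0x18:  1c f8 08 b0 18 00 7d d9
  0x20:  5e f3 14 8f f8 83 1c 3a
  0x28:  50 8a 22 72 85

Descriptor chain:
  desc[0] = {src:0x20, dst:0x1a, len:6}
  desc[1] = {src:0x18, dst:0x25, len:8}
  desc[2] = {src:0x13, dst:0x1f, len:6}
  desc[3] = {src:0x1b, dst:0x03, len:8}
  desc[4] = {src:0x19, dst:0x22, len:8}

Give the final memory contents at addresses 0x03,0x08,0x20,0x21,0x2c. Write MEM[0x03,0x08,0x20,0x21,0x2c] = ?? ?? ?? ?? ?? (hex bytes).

  after D0: wrote 6B at 0x1a = 5ef3148ff883
  after D1: wrote 8B at 0x25 = 1cf85ef3148ff883
  after D2: wrote 6B at 0x1f = 77475b6ac31c
  after D3: wrote 8B at 0x03 = f3148ff877475b6a
  after D4: wrote 8B at 0x22 = f85ef3148ff87747
query mem[0x03]=0xf3, mem[0x08]=0x47, mem[0x20]=0x47, mem[0x21]=0x5b, mem[0x2c]=0x83

MEM[0x03,0x08,0x20,0x21,0x2c] = f3 47 47 5b 83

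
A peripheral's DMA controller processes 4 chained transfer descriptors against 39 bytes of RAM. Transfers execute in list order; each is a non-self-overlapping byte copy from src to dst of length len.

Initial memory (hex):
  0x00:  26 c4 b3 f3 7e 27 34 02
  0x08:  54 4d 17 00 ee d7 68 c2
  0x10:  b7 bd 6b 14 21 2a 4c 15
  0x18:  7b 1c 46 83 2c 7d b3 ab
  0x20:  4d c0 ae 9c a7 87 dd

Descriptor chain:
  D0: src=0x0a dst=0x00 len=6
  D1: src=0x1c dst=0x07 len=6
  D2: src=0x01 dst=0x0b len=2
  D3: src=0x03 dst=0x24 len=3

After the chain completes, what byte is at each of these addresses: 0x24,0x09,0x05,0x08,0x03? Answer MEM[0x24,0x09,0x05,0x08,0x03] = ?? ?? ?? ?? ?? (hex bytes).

  after D0: wrote 6B at 0x00 = 1700eed768c2
  after D1: wrote 6B at 0x07 = 2c7db3ab4dc0
  after D2: wrote 2B at 0x0b = 00ee
  after D3: wrote 3B at 0x24 = d768c2
query mem[0x24]=0xd7, mem[0x09]=0xb3, mem[0x05]=0xc2, mem[0x08]=0x7d, mem[0x03]=0xd7

MEM[0x24,0x09,0x05,0x08,0x03] = d7 b3 c2 7d d7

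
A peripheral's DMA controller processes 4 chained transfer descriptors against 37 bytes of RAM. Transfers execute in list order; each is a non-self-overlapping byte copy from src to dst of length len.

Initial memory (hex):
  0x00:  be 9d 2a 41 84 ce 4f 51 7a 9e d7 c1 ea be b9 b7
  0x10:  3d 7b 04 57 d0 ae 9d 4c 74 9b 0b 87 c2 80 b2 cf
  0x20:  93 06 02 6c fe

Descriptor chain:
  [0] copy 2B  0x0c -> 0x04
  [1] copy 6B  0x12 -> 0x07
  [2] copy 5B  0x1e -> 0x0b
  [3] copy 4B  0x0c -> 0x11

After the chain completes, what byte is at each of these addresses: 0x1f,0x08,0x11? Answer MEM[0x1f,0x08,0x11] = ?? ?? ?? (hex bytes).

MEM[0x1f,0x08,0x11] = cf 57 cf

  after D0: wrote 2B at 0x04 = eabe
  after D1: wrote 6B at 0x07 = 0457d0ae9d4c
  after D2: wrote 5B at 0x0b = b2cf930602
  after D3: wrote 4B at 0x11 = cf930602
query mem[0x1f]=0xcf, mem[0x08]=0x57, mem[0x11]=0xcf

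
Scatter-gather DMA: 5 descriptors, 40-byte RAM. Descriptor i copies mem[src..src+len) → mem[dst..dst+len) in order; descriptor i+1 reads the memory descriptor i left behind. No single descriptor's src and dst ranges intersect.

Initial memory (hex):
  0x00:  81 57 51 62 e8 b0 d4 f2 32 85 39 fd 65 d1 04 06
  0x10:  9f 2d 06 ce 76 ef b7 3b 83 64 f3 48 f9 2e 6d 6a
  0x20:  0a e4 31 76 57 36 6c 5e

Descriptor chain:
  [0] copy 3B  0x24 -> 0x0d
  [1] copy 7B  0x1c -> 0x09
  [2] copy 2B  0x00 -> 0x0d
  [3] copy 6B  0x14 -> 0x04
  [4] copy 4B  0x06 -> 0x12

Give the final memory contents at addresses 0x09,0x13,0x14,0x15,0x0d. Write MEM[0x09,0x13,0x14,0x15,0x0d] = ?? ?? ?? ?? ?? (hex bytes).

  after D0: wrote 3B at 0x0d = 57366c
  after D1: wrote 7B at 0x09 = f92e6d6a0ae431
  after D2: wrote 2B at 0x0d = 8157
  after D3: wrote 6B at 0x04 = 76efb73b8364
  after D4: wrote 4B at 0x12 = b73b8364
query mem[0x09]=0x64, mem[0x13]=0x3b, mem[0x14]=0x83, mem[0x15]=0x64, mem[0x0d]=0x81

MEM[0x09,0x13,0x14,0x15,0x0d] = 64 3b 83 64 81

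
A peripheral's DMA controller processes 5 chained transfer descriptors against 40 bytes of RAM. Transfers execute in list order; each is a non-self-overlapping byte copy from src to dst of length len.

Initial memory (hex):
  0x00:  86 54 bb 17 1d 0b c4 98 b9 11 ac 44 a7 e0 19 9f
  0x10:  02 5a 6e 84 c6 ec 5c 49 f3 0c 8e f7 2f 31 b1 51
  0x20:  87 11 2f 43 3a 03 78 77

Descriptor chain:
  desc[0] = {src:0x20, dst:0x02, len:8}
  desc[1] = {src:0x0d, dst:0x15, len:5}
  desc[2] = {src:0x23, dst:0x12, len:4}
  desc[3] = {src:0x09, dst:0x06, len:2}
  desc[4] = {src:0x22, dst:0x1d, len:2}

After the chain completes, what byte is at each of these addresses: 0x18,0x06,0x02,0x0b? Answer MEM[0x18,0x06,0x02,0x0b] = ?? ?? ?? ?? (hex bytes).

#0 dst[0x02+8] := {0x87,0x11,0x2f,0x43,0x3a,0x03,0x78,0x77}
#1 dst[0x15+5] := {0xe0,0x19,0x9f,0x02,0x5a}
#2 dst[0x12+4] := {0x43,0x3a,0x03,0x78}
#3 dst[0x06+2] := {0x77,0xac}
#4 dst[0x1d+2] := {0x2f,0x43}
query mem[0x18]=0x02, mem[0x06]=0x77, mem[0x02]=0x87, mem[0x0b]=0x44

MEM[0x18,0x06,0x02,0x0b] = 02 77 87 44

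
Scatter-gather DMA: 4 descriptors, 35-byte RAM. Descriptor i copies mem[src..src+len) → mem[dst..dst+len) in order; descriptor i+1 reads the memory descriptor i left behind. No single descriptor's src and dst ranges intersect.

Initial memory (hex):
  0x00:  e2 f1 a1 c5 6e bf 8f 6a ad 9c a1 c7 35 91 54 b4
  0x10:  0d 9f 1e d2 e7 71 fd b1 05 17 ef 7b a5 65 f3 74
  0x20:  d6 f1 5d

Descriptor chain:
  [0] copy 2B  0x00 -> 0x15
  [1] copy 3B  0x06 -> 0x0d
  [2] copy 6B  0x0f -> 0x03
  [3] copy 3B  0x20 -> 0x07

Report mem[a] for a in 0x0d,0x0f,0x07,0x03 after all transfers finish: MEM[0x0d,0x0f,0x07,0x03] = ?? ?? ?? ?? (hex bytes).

[0] 0x00->0x15 len=2 : e2 f1
[1] 0x06->0x0d len=3 : 8f 6a ad
[2] 0x0f->0x03 len=6 : ad 0d 9f 1e d2 e7
[3] 0x20->0x07 len=3 : d6 f1 5d
query mem[0x0d]=0x8f, mem[0x0f]=0xad, mem[0x07]=0xd6, mem[0x03]=0xad

MEM[0x0d,0x0f,0x07,0x03] = 8f ad d6 ad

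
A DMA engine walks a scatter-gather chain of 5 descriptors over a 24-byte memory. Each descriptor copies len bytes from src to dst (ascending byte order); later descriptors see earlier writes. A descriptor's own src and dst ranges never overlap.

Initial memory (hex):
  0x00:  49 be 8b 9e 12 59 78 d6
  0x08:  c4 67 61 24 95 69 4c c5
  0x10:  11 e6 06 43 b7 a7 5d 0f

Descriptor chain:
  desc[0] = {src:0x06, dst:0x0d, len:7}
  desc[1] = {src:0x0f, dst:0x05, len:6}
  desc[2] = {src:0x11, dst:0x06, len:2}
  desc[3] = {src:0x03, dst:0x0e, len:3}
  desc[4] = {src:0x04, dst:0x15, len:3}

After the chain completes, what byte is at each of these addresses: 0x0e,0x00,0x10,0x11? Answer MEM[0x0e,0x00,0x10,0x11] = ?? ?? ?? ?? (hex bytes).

[0] 0x06->0x0d len=7 : 78 d6 c4 67 61 24 95
[1] 0x0f->0x05 len=6 : c4 67 61 24 95 b7
[2] 0x11->0x06 len=2 : 61 24
[3] 0x03->0x0e len=3 : 9e 12 c4
[4] 0x04->0x15 len=3 : 12 c4 61
query mem[0x0e]=0x9e, mem[0x00]=0x49, mem[0x10]=0xc4, mem[0x11]=0x61

MEM[0x0e,0x00,0x10,0x11] = 9e 49 c4 61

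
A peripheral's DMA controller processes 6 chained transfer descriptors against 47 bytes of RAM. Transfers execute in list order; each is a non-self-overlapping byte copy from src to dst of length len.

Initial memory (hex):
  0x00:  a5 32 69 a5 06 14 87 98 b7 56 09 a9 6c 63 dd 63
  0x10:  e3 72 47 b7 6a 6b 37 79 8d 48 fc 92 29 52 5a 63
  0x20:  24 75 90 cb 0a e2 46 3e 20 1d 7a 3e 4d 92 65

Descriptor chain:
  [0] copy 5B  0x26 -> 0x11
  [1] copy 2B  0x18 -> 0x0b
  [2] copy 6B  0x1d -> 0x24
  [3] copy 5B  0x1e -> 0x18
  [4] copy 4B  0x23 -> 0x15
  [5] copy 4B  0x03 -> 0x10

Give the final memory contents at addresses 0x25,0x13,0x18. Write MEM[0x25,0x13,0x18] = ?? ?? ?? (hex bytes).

D0: mem[0x11..0x15] <- [46 3e 20 1d 7a]
D1: mem[0x0b..0x0c] <- [8d 48]
D2: mem[0x24..0x29] <- [52 5a 63 24 75 90]
D3: mem[0x18..0x1c] <- [5a 63 24 75 90]
D4: mem[0x15..0x18] <- [cb 52 5a 63]
D5: mem[0x10..0x13] <- [a5 06 14 87]
query mem[0x25]=0x5a, mem[0x13]=0x87, mem[0x18]=0x63

MEM[0x25,0x13,0x18] = 5a 87 63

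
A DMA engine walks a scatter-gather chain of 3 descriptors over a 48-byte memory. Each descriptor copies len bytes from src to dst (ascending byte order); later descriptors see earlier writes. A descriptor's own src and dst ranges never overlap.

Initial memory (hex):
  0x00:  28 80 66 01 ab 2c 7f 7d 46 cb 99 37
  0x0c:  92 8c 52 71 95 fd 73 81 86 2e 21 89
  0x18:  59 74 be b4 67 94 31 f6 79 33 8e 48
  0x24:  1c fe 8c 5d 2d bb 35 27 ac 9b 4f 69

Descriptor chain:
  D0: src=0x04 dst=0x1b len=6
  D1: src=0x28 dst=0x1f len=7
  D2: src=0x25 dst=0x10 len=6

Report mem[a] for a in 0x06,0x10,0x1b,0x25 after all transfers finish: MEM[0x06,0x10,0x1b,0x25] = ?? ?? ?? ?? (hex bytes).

MEM[0x06,0x10,0x1b,0x25] = 7f 4f ab 4f

[0] 0x04->0x1b len=6 : ab 2c 7f 7d 46 cb
[1] 0x28->0x1f len=7 : 2d bb 35 27 ac 9b 4f
[2] 0x25->0x10 len=6 : 4f 8c 5d 2d bb 35
query mem[0x06]=0x7f, mem[0x10]=0x4f, mem[0x1b]=0xab, mem[0x25]=0x4f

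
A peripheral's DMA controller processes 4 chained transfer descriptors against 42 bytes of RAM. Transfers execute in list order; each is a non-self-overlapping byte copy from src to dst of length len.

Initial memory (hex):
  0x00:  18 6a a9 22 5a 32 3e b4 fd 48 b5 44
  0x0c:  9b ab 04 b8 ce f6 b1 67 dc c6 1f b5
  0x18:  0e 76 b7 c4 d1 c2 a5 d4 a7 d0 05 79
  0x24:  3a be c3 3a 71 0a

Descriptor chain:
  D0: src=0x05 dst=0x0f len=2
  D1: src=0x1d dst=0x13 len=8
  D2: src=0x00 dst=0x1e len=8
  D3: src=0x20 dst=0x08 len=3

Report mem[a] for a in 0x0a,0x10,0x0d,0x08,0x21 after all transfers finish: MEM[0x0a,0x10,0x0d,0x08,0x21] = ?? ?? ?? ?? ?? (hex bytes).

  after D0: wrote 2B at 0x0f = 323e
  after D1: wrote 8B at 0x13 = c2a5d4a7d005793a
  after D2: wrote 8B at 0x1e = 186aa9225a323eb4
  after D3: wrote 3B at 0x08 = a9225a
query mem[0x0a]=0x5a, mem[0x10]=0x3e, mem[0x0d]=0xab, mem[0x08]=0xa9, mem[0x21]=0x22

MEM[0x0a,0x10,0x0d,0x08,0x21] = 5a 3e ab a9 22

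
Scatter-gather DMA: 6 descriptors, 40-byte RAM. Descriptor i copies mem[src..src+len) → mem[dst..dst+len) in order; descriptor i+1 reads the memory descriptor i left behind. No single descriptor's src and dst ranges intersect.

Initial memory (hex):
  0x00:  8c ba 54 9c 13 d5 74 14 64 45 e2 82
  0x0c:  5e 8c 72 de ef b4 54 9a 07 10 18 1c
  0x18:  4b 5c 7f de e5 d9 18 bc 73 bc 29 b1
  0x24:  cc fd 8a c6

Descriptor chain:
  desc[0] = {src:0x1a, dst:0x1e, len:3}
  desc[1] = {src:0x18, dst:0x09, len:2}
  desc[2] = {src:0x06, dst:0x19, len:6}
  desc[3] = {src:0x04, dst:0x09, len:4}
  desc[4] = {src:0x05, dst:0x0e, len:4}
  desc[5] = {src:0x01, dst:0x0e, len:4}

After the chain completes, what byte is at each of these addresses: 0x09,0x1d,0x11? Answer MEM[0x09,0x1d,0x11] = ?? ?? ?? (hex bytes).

MEM[0x09,0x1d,0x11] = 13 5c 13

[0] 0x1a->0x1e len=3 : 7f de e5
[1] 0x18->0x09 len=2 : 4b 5c
[2] 0x06->0x19 len=6 : 74 14 64 4b 5c 82
[3] 0x04->0x09 len=4 : 13 d5 74 14
[4] 0x05->0x0e len=4 : d5 74 14 64
[5] 0x01->0x0e len=4 : ba 54 9c 13
query mem[0x09]=0x13, mem[0x1d]=0x5c, mem[0x11]=0x13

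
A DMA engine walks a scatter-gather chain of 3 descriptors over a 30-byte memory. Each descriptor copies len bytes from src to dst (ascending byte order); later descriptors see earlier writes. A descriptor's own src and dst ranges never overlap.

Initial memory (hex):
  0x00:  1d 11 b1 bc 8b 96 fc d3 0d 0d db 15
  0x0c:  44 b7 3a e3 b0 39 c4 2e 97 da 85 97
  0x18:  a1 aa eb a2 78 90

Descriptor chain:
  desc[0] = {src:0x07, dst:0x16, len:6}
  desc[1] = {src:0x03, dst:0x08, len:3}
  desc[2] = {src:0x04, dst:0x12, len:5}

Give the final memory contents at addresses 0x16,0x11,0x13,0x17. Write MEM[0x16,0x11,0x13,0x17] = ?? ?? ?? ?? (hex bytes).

#0 dst[0x16+6] := {0xd3,0x0d,0x0d,0xdb,0x15,0x44}
#1 dst[0x08+3] := {0xbc,0x8b,0x96}
#2 dst[0x12+5] := {0x8b,0x96,0xfc,0xd3,0xbc}
query mem[0x16]=0xbc, mem[0x11]=0x39, mem[0x13]=0x96, mem[0x17]=0x0d

MEM[0x16,0x11,0x13,0x17] = bc 39 96 0d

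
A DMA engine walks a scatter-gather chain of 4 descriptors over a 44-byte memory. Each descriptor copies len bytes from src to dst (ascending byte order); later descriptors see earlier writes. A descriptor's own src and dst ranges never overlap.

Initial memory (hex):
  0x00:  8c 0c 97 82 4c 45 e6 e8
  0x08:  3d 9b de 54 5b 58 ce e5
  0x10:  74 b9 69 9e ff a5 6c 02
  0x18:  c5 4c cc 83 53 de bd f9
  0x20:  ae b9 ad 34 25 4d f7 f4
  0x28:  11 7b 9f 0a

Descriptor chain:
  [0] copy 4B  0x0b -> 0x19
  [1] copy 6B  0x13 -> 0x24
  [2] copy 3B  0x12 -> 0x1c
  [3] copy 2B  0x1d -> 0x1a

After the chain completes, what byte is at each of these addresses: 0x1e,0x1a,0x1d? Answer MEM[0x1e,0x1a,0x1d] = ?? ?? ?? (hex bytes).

  after D0: wrote 4B at 0x19 = 545b58ce
  after D1: wrote 6B at 0x24 = 9effa56c02c5
  after D2: wrote 3B at 0x1c = 699eff
  after D3: wrote 2B at 0x1a = 9eff
query mem[0x1e]=0xff, mem[0x1a]=0x9e, mem[0x1d]=0x9e

MEM[0x1e,0x1a,0x1d] = ff 9e 9e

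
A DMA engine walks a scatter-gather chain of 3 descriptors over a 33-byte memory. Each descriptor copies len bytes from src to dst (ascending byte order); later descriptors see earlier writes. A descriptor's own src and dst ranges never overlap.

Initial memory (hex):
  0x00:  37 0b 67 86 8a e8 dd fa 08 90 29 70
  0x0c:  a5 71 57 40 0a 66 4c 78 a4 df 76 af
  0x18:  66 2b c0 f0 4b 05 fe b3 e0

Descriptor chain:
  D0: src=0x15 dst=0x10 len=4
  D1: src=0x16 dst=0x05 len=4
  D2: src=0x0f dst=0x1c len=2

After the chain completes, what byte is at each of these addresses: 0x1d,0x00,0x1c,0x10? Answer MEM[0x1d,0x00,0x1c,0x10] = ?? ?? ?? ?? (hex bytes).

MEM[0x1d,0x00,0x1c,0x10] = df 37 40 df

[0] 0x15->0x10 len=4 : df 76 af 66
[1] 0x16->0x05 len=4 : 76 af 66 2b
[2] 0x0f->0x1c len=2 : 40 df
query mem[0x1d]=0xdf, mem[0x00]=0x37, mem[0x1c]=0x40, mem[0x10]=0xdf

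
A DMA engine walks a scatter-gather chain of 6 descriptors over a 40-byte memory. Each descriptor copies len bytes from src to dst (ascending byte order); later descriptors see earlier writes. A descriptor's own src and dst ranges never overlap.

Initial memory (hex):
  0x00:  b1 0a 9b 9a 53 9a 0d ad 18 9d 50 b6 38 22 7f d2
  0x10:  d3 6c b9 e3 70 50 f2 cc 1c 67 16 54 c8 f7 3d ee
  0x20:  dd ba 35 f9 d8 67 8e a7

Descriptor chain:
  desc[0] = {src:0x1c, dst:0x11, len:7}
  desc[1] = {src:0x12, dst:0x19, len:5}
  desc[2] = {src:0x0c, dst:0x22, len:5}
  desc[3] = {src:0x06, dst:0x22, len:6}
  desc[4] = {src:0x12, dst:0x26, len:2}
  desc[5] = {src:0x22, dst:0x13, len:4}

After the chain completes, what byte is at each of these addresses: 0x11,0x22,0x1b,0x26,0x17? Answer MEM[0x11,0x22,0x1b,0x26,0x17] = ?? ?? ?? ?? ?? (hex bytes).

  after D0: wrote 7B at 0x11 = c8f73deeddba35
  after D1: wrote 5B at 0x19 = f73deeddba
  after D2: wrote 5B at 0x22 = 38227fd2d3
  after D3: wrote 6B at 0x22 = 0dad189d50b6
  after D4: wrote 2B at 0x26 = f73d
  after D5: wrote 4B at 0x13 = 0dad189d
query mem[0x11]=0xc8, mem[0x22]=0x0d, mem[0x1b]=0xee, mem[0x26]=0xf7, mem[0x17]=0x35

MEM[0x11,0x22,0x1b,0x26,0x17] = c8 0d ee f7 35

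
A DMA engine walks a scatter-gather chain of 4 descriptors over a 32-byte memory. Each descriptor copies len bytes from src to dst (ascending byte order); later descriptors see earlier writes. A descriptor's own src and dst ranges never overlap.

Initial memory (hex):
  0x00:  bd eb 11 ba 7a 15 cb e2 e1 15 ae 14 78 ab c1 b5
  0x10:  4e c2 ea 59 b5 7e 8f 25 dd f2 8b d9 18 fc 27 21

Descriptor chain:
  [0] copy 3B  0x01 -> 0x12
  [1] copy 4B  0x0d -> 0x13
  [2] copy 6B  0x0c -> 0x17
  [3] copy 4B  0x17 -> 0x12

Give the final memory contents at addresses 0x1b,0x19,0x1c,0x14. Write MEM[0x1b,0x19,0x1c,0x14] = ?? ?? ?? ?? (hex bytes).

D0: mem[0x12..0x14] <- [eb 11 ba]
D1: mem[0x13..0x16] <- [ab c1 b5 4e]
D2: mem[0x17..0x1c] <- [78 ab c1 b5 4e c2]
D3: mem[0x12..0x15] <- [78 ab c1 b5]
query mem[0x1b]=0x4e, mem[0x19]=0xc1, mem[0x1c]=0xc2, mem[0x14]=0xc1

MEM[0x1b,0x19,0x1c,0x14] = 4e c1 c2 c1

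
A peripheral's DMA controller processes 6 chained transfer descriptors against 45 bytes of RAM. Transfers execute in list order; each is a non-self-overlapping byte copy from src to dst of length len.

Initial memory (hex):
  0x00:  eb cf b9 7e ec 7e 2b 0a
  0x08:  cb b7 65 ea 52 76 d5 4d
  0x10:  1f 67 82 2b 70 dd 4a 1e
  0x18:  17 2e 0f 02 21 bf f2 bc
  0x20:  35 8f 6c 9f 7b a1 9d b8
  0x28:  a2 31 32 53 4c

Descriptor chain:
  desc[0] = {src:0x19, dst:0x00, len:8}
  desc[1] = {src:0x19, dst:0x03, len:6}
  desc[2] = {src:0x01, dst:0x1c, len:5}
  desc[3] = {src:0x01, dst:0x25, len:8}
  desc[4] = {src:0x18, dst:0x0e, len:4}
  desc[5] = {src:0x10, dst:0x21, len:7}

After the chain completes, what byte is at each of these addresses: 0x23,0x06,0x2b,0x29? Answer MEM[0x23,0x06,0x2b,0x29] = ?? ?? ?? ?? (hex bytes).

MEM[0x23,0x06,0x2b,0x29] = 82 21 bf 02

  after D0: wrote 8B at 0x00 = 2e0f0221bff2bc35
  after D1: wrote 6B at 0x03 = 2e0f0221bff2
  after D2: wrote 5B at 0x1c = 0f022e0f02
  after D3: wrote 8B at 0x25 = 0f022e0f0221bff2
  after D4: wrote 4B at 0x0e = 172e0f02
  after D5: wrote 7B at 0x21 = 0f02822b70dd4a
query mem[0x23]=0x82, mem[0x06]=0x21, mem[0x2b]=0xbf, mem[0x29]=0x02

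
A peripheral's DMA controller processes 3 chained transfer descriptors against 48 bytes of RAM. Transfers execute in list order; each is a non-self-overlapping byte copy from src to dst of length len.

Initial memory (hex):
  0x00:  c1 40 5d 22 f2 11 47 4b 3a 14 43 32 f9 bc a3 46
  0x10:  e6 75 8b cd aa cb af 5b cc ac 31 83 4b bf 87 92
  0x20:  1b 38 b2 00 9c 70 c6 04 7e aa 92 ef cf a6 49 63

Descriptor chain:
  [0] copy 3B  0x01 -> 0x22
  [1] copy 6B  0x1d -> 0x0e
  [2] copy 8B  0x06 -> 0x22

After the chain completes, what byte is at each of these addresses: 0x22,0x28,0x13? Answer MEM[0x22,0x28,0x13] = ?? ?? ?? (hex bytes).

MEM[0x22,0x28,0x13] = 47 f9 40

[0] 0x01->0x22 len=3 : 40 5d 22
[1] 0x1d->0x0e len=6 : bf 87 92 1b 38 40
[2] 0x06->0x22 len=8 : 47 4b 3a 14 43 32 f9 bc
query mem[0x22]=0x47, mem[0x28]=0xf9, mem[0x13]=0x40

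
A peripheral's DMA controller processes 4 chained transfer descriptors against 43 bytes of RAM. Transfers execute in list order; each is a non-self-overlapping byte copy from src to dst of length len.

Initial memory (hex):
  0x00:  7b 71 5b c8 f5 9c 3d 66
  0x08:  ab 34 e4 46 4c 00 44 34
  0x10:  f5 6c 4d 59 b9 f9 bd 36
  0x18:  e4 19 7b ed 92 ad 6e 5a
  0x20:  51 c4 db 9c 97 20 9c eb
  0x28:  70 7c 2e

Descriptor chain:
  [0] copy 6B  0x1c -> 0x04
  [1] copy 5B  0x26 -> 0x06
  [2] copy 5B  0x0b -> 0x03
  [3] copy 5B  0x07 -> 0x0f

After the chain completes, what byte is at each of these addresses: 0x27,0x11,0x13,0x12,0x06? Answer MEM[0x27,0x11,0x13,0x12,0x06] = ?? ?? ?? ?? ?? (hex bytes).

D0: mem[0x04..0x09] <- [92 ad 6e 5a 51 c4]
D1: mem[0x06..0x0a] <- [9c eb 70 7c 2e]
D2: mem[0x03..0x07] <- [46 4c 00 44 34]
D3: mem[0x0f..0x13] <- [34 70 7c 2e 46]
query mem[0x27]=0xeb, mem[0x11]=0x7c, mem[0x13]=0x46, mem[0x12]=0x2e, mem[0x06]=0x44

MEM[0x27,0x11,0x13,0x12,0x06] = eb 7c 46 2e 44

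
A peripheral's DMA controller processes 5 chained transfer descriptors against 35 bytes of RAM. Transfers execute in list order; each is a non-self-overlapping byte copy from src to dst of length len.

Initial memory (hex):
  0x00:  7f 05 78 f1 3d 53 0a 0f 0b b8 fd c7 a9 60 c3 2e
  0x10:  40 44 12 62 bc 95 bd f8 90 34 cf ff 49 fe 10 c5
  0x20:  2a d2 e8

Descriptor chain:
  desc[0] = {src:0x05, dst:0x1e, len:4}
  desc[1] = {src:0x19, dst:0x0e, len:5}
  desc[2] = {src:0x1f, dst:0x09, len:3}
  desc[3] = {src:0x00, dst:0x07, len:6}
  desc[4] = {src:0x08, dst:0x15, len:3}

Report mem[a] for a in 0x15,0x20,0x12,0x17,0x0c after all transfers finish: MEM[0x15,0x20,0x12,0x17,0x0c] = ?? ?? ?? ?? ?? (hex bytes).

#0 dst[0x1e+4] := {0x53,0x0a,0x0f,0x0b}
#1 dst[0x0e+5] := {0x34,0xcf,0xff,0x49,0xfe}
#2 dst[0x09+3] := {0x0a,0x0f,0x0b}
#3 dst[0x07+6] := {0x7f,0x05,0x78,0xf1,0x3d,0x53}
#4 dst[0x15+3] := {0x05,0x78,0xf1}
query mem[0x15]=0x05, mem[0x20]=0x0f, mem[0x12]=0xfe, mem[0x17]=0xf1, mem[0x0c]=0x53

MEM[0x15,0x20,0x12,0x17,0x0c] = 05 0f fe f1 53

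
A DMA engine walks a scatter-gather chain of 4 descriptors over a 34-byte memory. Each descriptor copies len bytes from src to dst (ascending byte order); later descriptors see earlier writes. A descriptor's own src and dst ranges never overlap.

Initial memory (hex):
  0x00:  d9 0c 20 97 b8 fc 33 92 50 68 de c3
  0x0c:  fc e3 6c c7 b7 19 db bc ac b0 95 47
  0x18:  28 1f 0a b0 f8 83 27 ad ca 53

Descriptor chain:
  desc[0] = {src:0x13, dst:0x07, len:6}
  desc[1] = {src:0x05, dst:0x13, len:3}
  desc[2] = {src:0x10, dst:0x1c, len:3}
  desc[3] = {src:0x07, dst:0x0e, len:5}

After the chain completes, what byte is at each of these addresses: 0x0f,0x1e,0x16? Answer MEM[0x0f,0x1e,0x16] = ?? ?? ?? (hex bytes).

MEM[0x0f,0x1e,0x16] = ac db 95

  after D0: wrote 6B at 0x07 = bcacb0954728
  after D1: wrote 3B at 0x13 = fc33bc
  after D2: wrote 3B at 0x1c = b719db
  after D3: wrote 5B at 0x0e = bcacb09547
query mem[0x0f]=0xac, mem[0x1e]=0xdb, mem[0x16]=0x95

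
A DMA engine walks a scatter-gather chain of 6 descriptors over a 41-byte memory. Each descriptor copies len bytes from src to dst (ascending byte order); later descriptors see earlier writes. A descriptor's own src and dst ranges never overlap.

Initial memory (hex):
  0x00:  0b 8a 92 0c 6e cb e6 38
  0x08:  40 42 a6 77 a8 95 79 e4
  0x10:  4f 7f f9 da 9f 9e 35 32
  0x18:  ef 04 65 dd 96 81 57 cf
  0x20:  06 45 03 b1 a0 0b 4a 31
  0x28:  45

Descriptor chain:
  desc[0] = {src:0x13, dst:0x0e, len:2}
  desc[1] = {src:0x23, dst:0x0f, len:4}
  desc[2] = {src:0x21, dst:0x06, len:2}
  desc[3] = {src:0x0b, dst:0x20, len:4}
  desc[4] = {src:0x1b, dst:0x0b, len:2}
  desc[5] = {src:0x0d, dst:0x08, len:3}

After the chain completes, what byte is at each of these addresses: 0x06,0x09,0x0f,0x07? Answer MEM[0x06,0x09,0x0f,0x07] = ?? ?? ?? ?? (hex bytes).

D0: mem[0x0e..0x0f] <- [da 9f]
D1: mem[0x0f..0x12] <- [b1 a0 0b 4a]
D2: mem[0x06..0x07] <- [45 03]
D3: mem[0x20..0x23] <- [77 a8 95 da]
D4: mem[0x0b..0x0c] <- [dd 96]
D5: mem[0x08..0x0a] <- [95 da b1]
query mem[0x06]=0x45, mem[0x09]=0xda, mem[0x0f]=0xb1, mem[0x07]=0x03

MEM[0x06,0x09,0x0f,0x07] = 45 da b1 03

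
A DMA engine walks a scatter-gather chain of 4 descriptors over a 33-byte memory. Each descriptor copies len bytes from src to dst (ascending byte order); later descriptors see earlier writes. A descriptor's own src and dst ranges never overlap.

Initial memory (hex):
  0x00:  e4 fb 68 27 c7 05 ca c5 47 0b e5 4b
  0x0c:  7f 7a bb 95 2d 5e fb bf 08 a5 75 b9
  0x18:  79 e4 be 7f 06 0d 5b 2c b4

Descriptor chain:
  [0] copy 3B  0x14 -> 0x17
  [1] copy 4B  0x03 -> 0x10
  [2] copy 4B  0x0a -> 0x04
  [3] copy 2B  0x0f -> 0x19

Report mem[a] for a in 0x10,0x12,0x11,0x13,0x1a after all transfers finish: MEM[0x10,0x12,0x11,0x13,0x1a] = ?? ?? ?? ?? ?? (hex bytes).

MEM[0x10,0x12,0x11,0x13,0x1a] = 27 05 c7 ca 27

#0 dst[0x17+3] := {0x08,0xa5,0x75}
#1 dst[0x10+4] := {0x27,0xc7,0x05,0xca}
#2 dst[0x04+4] := {0xe5,0x4b,0x7f,0x7a}
#3 dst[0x19+2] := {0x95,0x27}
query mem[0x10]=0x27, mem[0x12]=0x05, mem[0x11]=0xc7, mem[0x13]=0xca, mem[0x1a]=0x27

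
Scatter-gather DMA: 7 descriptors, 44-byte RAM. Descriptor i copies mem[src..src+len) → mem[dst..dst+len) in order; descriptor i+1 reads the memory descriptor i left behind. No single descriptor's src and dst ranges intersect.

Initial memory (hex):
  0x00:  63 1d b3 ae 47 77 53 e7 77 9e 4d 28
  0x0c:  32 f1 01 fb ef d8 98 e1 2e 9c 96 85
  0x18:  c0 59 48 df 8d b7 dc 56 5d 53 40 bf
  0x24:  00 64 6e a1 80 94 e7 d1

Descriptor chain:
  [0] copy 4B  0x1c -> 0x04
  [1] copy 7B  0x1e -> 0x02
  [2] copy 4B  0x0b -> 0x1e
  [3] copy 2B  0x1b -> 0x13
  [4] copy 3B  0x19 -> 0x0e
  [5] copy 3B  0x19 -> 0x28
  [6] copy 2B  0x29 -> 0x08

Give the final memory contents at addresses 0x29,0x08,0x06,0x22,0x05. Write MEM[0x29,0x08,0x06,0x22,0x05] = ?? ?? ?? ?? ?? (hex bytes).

MEM[0x29,0x08,0x06,0x22,0x05] = 48 48 40 40 53

  after D0: wrote 4B at 0x04 = 8db7dc56
  after D1: wrote 7B at 0x02 = dc565d5340bf00
  after D2: wrote 4B at 0x1e = 2832f101
  after D3: wrote 2B at 0x13 = df8d
  after D4: wrote 3B at 0x0e = 5948df
  after D5: wrote 3B at 0x28 = 5948df
  after D6: wrote 2B at 0x08 = 48df
query mem[0x29]=0x48, mem[0x08]=0x48, mem[0x06]=0x40, mem[0x22]=0x40, mem[0x05]=0x53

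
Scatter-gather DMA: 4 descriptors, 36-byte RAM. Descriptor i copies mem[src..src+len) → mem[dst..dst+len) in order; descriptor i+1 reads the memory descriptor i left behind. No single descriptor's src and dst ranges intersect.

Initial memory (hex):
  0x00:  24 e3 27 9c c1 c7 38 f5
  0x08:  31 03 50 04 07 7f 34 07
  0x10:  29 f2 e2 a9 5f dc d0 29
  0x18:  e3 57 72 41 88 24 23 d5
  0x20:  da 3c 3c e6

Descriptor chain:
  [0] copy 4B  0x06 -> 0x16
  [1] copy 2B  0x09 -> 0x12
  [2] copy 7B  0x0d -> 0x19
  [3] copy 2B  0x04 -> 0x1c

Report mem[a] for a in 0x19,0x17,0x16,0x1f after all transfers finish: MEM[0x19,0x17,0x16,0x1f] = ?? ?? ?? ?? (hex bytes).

MEM[0x19,0x17,0x16,0x1f] = 7f f5 38 50

D0: mem[0x16..0x19] <- [38 f5 31 03]
D1: mem[0x12..0x13] <- [03 50]
D2: mem[0x19..0x1f] <- [7f 34 07 29 f2 03 50]
D3: mem[0x1c..0x1d] <- [c1 c7]
query mem[0x19]=0x7f, mem[0x17]=0xf5, mem[0x16]=0x38, mem[0x1f]=0x50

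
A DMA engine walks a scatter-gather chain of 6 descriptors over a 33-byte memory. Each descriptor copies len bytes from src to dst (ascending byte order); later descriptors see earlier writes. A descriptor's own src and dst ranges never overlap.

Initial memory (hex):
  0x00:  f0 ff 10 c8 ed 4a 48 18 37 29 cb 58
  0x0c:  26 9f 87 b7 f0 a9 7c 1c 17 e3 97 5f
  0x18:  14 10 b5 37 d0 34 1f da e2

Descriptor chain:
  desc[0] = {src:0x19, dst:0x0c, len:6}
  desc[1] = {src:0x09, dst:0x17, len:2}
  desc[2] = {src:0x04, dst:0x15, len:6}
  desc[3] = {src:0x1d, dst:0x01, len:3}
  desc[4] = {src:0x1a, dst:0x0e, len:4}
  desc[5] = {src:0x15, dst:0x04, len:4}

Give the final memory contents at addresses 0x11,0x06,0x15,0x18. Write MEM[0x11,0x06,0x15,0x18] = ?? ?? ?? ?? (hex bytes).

D0: mem[0x0c..0x11] <- [10 b5 37 d0 34 1f]
D1: mem[0x17..0x18] <- [29 cb]
D2: mem[0x15..0x1a] <- [ed 4a 48 18 37 29]
D3: mem[0x01..0x03] <- [34 1f da]
D4: mem[0x0e..0x11] <- [29 37 d0 34]
D5: mem[0x04..0x07] <- [ed 4a 48 18]
query mem[0x11]=0x34, mem[0x06]=0x48, mem[0x15]=0xed, mem[0x18]=0x18

MEM[0x11,0x06,0x15,0x18] = 34 48 ed 18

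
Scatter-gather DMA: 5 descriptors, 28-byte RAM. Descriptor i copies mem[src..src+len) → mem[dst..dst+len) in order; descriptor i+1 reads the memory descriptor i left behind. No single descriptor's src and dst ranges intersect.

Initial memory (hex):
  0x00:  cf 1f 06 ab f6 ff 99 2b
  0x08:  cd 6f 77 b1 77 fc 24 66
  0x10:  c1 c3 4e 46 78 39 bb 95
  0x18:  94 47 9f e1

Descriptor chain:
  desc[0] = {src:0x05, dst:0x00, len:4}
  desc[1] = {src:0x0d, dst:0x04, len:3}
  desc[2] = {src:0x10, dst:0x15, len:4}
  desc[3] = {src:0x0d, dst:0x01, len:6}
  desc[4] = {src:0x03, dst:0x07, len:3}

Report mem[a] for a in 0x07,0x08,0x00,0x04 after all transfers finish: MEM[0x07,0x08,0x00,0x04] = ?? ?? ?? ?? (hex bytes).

MEM[0x07,0x08,0x00,0x04] = 66 c1 ff c1

  after D0: wrote 4B at 0x00 = ff992bcd
  after D1: wrote 3B at 0x04 = fc2466
  after D2: wrote 4B at 0x15 = c1c34e46
  after D3: wrote 6B at 0x01 = fc2466c1c34e
  after D4: wrote 3B at 0x07 = 66c1c3
query mem[0x07]=0x66, mem[0x08]=0xc1, mem[0x00]=0xff, mem[0x04]=0xc1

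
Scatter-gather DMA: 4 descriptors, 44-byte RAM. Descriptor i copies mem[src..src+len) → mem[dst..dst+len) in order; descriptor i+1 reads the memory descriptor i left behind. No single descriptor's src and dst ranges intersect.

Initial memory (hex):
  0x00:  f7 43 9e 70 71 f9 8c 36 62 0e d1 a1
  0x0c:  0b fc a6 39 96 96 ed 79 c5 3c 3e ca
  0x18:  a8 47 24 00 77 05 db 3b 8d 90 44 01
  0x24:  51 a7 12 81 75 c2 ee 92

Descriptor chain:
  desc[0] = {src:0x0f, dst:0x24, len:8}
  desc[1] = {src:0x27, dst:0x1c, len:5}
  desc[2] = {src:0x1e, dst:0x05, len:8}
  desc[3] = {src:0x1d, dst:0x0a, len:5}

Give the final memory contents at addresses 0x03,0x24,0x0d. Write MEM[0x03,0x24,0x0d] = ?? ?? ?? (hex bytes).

MEM[0x03,0x24,0x0d] = 70 39 3e

#0 dst[0x24+8] := {0x39,0x96,0x96,0xed,0x79,0xc5,0x3c,0x3e}
#1 dst[0x1c+5] := {0xed,0x79,0xc5,0x3c,0x3e}
#2 dst[0x05+8] := {0xc5,0x3c,0x3e,0x90,0x44,0x01,0x39,0x96}
#3 dst[0x0a+5] := {0x79,0xc5,0x3c,0x3e,0x90}
query mem[0x03]=0x70, mem[0x24]=0x39, mem[0x0d]=0x3e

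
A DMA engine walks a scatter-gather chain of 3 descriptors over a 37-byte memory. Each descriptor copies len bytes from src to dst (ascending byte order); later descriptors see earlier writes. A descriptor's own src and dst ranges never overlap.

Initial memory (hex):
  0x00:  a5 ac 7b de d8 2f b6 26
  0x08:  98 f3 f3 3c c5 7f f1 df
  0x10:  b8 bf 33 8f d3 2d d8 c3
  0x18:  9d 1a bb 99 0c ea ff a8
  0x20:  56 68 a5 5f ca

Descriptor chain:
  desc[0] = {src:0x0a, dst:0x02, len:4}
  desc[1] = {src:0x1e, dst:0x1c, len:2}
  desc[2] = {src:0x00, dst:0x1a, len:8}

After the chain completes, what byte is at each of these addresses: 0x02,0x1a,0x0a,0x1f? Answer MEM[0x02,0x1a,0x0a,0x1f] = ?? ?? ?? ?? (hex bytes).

[0] 0x0a->0x02 len=4 : f3 3c c5 7f
[1] 0x1e->0x1c len=2 : ff a8
[2] 0x00->0x1a len=8 : a5 ac f3 3c c5 7f b6 26
query mem[0x02]=0xf3, mem[0x1a]=0xa5, mem[0x0a]=0xf3, mem[0x1f]=0x7f

MEM[0x02,0x1a,0x0a,0x1f] = f3 a5 f3 7f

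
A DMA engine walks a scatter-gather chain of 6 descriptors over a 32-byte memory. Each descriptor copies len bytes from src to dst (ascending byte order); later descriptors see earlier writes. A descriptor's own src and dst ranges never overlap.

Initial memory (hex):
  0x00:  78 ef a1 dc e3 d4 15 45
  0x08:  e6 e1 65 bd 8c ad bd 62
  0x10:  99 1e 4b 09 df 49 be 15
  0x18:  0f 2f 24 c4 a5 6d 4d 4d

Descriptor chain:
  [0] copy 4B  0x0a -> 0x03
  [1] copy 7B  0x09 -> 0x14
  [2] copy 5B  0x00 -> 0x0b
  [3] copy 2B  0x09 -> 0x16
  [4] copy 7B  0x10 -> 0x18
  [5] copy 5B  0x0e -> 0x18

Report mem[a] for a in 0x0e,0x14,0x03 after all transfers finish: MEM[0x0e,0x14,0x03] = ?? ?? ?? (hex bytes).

MEM[0x0e,0x14,0x03] = 65 e1 65

D0: mem[0x03..0x06] <- [65 bd 8c ad]
D1: mem[0x14..0x1a] <- [e1 65 bd 8c ad bd 62]
D2: mem[0x0b..0x0f] <- [78 ef a1 65 bd]
D3: mem[0x16..0x17] <- [e1 65]
D4: mem[0x18..0x1e] <- [99 1e 4b 09 e1 65 e1]
D5: mem[0x18..0x1c] <- [65 bd 99 1e 4b]
query mem[0x0e]=0x65, mem[0x14]=0xe1, mem[0x03]=0x65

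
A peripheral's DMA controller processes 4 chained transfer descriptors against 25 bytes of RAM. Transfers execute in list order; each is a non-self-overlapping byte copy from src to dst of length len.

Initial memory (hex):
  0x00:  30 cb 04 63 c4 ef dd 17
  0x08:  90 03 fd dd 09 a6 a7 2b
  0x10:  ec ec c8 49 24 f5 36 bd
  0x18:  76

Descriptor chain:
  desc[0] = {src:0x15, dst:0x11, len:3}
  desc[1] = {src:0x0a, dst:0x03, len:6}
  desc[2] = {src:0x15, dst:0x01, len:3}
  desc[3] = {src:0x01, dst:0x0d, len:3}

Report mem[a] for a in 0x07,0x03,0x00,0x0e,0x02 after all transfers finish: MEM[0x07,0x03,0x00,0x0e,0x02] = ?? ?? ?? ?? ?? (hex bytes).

#0 dst[0x11+3] := {0xf5,0x36,0xbd}
#1 dst[0x03+6] := {0xfd,0xdd,0x09,0xa6,0xa7,0x2b}
#2 dst[0x01+3] := {0xf5,0x36,0xbd}
#3 dst[0x0d+3] := {0xf5,0x36,0xbd}
query mem[0x07]=0xa7, mem[0x03]=0xbd, mem[0x00]=0x30, mem[0x0e]=0x36, mem[0x02]=0x36

MEM[0x07,0x03,0x00,0x0e,0x02] = a7 bd 30 36 36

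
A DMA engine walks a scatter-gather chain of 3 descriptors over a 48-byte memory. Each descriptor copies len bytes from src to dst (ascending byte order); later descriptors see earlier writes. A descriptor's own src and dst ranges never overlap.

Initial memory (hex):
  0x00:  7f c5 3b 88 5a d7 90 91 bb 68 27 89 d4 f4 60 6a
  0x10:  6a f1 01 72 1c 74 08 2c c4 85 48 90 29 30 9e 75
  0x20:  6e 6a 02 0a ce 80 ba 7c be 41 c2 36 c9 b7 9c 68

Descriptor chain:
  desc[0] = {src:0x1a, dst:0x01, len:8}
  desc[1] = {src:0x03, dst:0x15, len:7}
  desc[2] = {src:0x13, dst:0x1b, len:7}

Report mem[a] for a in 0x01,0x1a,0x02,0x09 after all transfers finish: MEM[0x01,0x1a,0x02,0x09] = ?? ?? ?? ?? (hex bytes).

D0: mem[0x01..0x08] <- [48 90 29 30 9e 75 6e 6a]
D1: mem[0x15..0x1b] <- [29 30 9e 75 6e 6a 68]
D2: mem[0x1b..0x21] <- [72 1c 29 30 9e 75 6e]
query mem[0x01]=0x48, mem[0x1a]=0x6a, mem[0x02]=0x90, mem[0x09]=0x68

MEM[0x01,0x1a,0x02,0x09] = 48 6a 90 68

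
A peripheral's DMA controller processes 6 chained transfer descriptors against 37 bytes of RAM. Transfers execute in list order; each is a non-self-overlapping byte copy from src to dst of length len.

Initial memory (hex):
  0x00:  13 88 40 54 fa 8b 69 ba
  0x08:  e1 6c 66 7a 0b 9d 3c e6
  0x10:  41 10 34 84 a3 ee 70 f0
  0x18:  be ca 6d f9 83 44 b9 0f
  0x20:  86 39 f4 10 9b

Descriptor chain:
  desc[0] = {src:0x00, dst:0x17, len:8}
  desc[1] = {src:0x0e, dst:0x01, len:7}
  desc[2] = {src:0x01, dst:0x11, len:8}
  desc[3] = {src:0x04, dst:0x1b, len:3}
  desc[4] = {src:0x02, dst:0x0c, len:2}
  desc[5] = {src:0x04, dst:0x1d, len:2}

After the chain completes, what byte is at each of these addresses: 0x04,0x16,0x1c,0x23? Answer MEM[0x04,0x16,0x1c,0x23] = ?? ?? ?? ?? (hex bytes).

MEM[0x04,0x16,0x1c,0x23] = 10 84 34 10

D0: mem[0x17..0x1e] <- [13 88 40 54 fa 8b 69 ba]
D1: mem[0x01..0x07] <- [3c e6 41 10 34 84 a3]
D2: mem[0x11..0x18] <- [3c e6 41 10 34 84 a3 e1]
D3: mem[0x1b..0x1d] <- [10 34 84]
D4: mem[0x0c..0x0d] <- [e6 41]
D5: mem[0x1d..0x1e] <- [10 34]
query mem[0x04]=0x10, mem[0x16]=0x84, mem[0x1c]=0x34, mem[0x23]=0x10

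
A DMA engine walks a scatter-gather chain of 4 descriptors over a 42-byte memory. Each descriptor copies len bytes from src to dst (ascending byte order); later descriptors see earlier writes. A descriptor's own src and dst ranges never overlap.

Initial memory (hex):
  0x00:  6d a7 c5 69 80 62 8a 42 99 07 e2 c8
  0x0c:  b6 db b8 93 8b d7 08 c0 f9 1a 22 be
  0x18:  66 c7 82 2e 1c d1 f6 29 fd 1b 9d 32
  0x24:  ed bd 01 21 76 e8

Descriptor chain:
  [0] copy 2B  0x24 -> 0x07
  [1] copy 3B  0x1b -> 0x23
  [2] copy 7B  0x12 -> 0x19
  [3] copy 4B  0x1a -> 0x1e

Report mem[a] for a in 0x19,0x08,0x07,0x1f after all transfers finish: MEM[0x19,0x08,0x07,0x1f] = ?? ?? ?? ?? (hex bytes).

MEM[0x19,0x08,0x07,0x1f] = 08 bd ed f9

  after D0: wrote 2B at 0x07 = edbd
  after D1: wrote 3B at 0x23 = 2e1cd1
  after D2: wrote 7B at 0x19 = 08c0f91a22be66
  after D3: wrote 4B at 0x1e = c0f91a22
query mem[0x19]=0x08, mem[0x08]=0xbd, mem[0x07]=0xed, mem[0x1f]=0xf9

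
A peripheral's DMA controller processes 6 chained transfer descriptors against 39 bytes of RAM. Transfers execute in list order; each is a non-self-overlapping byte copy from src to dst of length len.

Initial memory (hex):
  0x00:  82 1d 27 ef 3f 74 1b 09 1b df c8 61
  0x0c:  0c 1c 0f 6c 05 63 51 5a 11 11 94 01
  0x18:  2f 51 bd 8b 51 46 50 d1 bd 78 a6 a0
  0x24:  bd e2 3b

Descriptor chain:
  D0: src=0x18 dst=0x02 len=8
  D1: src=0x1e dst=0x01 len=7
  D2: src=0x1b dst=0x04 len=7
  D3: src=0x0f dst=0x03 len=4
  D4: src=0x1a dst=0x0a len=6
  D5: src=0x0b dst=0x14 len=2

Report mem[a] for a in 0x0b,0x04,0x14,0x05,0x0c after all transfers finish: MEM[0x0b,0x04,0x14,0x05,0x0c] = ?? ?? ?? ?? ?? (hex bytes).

MEM[0x0b,0x04,0x14,0x05,0x0c] = 8b 05 8b 63 51

D0: mem[0x02..0x09] <- [2f 51 bd 8b 51 46 50 d1]
D1: mem[0x01..0x07] <- [50 d1 bd 78 a6 a0 bd]
D2: mem[0x04..0x0a] <- [8b 51 46 50 d1 bd 78]
D3: mem[0x03..0x06] <- [6c 05 63 51]
D4: mem[0x0a..0x0f] <- [bd 8b 51 46 50 d1]
D5: mem[0x14..0x15] <- [8b 51]
query mem[0x0b]=0x8b, mem[0x04]=0x05, mem[0x14]=0x8b, mem[0x05]=0x63, mem[0x0c]=0x51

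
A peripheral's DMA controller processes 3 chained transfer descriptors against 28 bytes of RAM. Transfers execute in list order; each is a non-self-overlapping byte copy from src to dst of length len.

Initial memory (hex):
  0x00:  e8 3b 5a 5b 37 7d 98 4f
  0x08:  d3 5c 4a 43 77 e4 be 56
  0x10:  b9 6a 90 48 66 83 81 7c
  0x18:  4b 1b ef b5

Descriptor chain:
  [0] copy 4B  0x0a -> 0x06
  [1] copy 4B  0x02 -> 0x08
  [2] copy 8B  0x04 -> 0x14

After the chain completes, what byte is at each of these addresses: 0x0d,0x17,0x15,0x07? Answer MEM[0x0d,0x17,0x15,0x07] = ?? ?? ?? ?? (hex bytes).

[0] 0x0a->0x06 len=4 : 4a 43 77 e4
[1] 0x02->0x08 len=4 : 5a 5b 37 7d
[2] 0x04->0x14 len=8 : 37 7d 4a 43 5a 5b 37 7d
query mem[0x0d]=0xe4, mem[0x17]=0x43, mem[0x15]=0x7d, mem[0x07]=0x43

MEM[0x0d,0x17,0x15,0x07] = e4 43 7d 43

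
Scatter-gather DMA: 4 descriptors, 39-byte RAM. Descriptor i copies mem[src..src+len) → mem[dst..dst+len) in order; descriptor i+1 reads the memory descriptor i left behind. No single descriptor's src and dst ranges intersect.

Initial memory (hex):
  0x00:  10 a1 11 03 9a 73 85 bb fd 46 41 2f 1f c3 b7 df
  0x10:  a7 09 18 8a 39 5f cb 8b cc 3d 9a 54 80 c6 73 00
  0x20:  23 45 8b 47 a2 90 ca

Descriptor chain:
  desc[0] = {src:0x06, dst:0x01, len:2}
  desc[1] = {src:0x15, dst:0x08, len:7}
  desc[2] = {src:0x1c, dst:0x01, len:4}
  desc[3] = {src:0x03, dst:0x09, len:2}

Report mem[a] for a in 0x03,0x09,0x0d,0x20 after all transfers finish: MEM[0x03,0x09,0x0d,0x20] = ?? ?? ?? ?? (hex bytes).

[0] 0x06->0x01 len=2 : 85 bb
[1] 0x15->0x08 len=7 : 5f cb 8b cc 3d 9a 54
[2] 0x1c->0x01 len=4 : 80 c6 73 00
[3] 0x03->0x09 len=2 : 73 00
query mem[0x03]=0x73, mem[0x09]=0x73, mem[0x0d]=0x9a, mem[0x20]=0x23

MEM[0x03,0x09,0x0d,0x20] = 73 73 9a 23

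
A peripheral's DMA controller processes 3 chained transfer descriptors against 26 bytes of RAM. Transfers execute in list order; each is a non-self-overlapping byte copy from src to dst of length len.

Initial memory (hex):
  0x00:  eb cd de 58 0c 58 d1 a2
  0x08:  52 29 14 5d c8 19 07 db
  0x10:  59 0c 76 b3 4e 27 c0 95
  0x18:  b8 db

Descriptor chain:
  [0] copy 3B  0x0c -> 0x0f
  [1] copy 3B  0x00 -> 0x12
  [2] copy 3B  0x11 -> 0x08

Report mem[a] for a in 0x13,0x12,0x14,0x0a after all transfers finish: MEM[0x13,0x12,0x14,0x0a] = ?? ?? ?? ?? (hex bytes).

  after D0: wrote 3B at 0x0f = c81907
  after D1: wrote 3B at 0x12 = ebcdde
  after D2: wrote 3B at 0x08 = 07ebcd
query mem[0x13]=0xcd, mem[0x12]=0xeb, mem[0x14]=0xde, mem[0x0a]=0xcd

MEM[0x13,0x12,0x14,0x0a] = cd eb de cd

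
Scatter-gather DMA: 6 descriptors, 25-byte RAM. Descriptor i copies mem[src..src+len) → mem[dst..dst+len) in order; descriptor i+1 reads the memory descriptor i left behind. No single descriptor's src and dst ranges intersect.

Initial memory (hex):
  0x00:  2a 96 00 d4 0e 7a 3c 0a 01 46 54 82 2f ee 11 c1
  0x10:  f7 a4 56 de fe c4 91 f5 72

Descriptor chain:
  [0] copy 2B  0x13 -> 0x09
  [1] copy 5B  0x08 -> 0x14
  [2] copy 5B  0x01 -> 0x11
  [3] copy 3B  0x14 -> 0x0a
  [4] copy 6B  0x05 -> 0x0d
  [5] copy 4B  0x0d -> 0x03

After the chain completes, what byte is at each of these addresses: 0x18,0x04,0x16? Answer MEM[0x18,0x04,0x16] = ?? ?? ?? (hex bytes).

#0 dst[0x09+2] := {0xde,0xfe}
#1 dst[0x14+5] := {0x01,0xde,0xfe,0x82,0x2f}
#2 dst[0x11+5] := {0x96,0x00,0xd4,0x0e,0x7a}
#3 dst[0x0a+3] := {0x0e,0x7a,0xfe}
#4 dst[0x0d+6] := {0x7a,0x3c,0x0a,0x01,0xde,0x0e}
#5 dst[0x03+4] := {0x7a,0x3c,0x0a,0x01}
query mem[0x18]=0x2f, mem[0x04]=0x3c, mem[0x16]=0xfe

MEM[0x18,0x04,0x16] = 2f 3c fe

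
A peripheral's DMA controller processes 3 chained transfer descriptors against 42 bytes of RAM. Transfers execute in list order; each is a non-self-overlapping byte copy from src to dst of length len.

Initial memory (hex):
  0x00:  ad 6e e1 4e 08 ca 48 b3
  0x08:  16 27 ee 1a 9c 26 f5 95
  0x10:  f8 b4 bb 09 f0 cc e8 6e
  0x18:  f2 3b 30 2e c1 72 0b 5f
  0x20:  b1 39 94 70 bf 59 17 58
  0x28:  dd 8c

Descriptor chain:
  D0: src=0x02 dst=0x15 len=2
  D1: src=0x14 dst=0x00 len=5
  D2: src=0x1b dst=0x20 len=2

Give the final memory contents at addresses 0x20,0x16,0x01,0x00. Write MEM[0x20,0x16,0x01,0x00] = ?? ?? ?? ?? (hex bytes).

MEM[0x20,0x16,0x01,0x00] = 2e 4e e1 f0

  after D0: wrote 2B at 0x15 = e14e
  after D1: wrote 5B at 0x00 = f0e14e6ef2
  after D2: wrote 2B at 0x20 = 2ec1
query mem[0x20]=0x2e, mem[0x16]=0x4e, mem[0x01]=0xe1, mem[0x00]=0xf0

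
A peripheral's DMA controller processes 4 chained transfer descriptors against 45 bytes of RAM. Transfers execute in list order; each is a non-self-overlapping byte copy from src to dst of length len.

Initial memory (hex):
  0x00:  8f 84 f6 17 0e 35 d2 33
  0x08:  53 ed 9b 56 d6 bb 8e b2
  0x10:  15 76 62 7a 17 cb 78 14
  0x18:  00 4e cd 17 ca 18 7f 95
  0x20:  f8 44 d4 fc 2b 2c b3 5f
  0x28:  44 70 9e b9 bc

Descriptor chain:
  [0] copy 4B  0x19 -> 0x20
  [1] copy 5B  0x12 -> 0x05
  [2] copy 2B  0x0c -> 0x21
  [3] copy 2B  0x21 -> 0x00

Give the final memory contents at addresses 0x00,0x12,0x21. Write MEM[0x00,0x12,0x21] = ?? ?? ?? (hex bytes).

MEM[0x00,0x12,0x21] = d6 62 d6

#0 dst[0x20+4] := {0x4e,0xcd,0x17,0xca}
#1 dst[0x05+5] := {0x62,0x7a,0x17,0xcb,0x78}
#2 dst[0x21+2] := {0xd6,0xbb}
#3 dst[0x00+2] := {0xd6,0xbb}
query mem[0x00]=0xd6, mem[0x12]=0x62, mem[0x21]=0xd6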